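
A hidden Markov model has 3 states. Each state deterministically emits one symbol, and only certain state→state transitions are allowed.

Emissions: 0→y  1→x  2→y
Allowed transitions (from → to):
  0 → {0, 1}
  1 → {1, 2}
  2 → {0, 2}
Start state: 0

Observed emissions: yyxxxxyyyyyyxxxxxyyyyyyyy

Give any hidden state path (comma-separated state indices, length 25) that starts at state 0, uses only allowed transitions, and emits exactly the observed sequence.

  0: obs=y cand={0,2} pick 0 [start]
  1: obs=y cand={0,2} pick 0 [0->0 ok]
  2: obs=x cand={1} pick 1 [0->1 ok]
  3: obs=x cand={1} pick 1 [1->1 ok]
  4: obs=x cand={1} pick 1 [1->1 ok]
  5: obs=x cand={1} pick 1 [1->1 ok]
  6: obs=y cand={0,2} pick 2 [1->2 ok]
  7: obs=y cand={0,2} pick 0 [2->0 ok]
  8: obs=y cand={0,2} pick 0 [0->0 ok]
  9: obs=y cand={0,2} pick 0 [0->0 ok]
  10: obs=y cand={0,2} pick 0 [0->0 ok]
  11: obs=y cand={0,2} pick 0 [0->0 ok]
  12: obs=x cand={1} pick 1 [0->1 ok]
  13: obs=x cand={1} pick 1 [1->1 ok]
  14: obs=x cand={1} pick 1 [1->1 ok]
  15: obs=x cand={1} pick 1 [1->1 ok]
  16: obs=x cand={1} pick 1 [1->1 ok]
  17: obs=y cand={0,2} pick 2 [1->2 ok]
  18: obs=y cand={0,2} pick 2 [2->2 ok]
  19: obs=y cand={0,2} pick 2 [2->2 ok]
  20: obs=y cand={0,2} pick 2 [2->2 ok]
  21: obs=y cand={0,2} pick 2 [2->2 ok]
  22: obs=y cand={0,2} pick 2 [2->2 ok]
  23: obs=y cand={0,2} pick 2 [2->2 ok]
  24: obs=y cand={0,2} pick 0 [2->0 ok]

0,0,1,1,1,1,2,0,0,0,0,0,1,1,1,1,1,2,2,2,2,2,2,2,0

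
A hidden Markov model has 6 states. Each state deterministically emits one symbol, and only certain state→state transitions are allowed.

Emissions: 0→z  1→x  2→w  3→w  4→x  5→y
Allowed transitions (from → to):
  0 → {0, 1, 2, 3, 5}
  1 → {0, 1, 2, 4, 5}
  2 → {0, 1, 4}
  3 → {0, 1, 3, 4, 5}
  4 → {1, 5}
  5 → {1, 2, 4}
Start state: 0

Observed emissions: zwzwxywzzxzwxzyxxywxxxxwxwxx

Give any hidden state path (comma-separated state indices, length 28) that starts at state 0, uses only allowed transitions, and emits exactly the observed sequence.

0,2,0,3,4,5,2,0,0,1,0,2,1,0,5,1,4,5,2,4,1,4,1,2,1,2,1,4

  pos 0: z in {0}, choose 0; start
  pos 1: w in {2,3}, choose 2; 0->2 ok
  pos 2: z in {0}, choose 0; 2->0 ok
  pos 3: w in {2,3}, choose 3; 0->3 ok
  pos 4: x in {1,4}, choose 4; 3->4 ok
  pos 5: y in {5}, choose 5; 4->5 ok
  pos 6: w in {2,3}, choose 2; 5->2 ok
  pos 7: z in {0}, choose 0; 2->0 ok
  pos 8: z in {0}, choose 0; 0->0 ok
  pos 9: x in {1,4}, choose 1; 0->1 ok
  pos 10: z in {0}, choose 0; 1->0 ok
  pos 11: w in {2,3}, choose 2; 0->2 ok
  pos 12: x in {1,4}, choose 1; 2->1 ok
  pos 13: z in {0}, choose 0; 1->0 ok
  pos 14: y in {5}, choose 5; 0->5 ok
  pos 15: x in {1,4}, choose 1; 5->1 ok
  pos 16: x in {1,4}, choose 4; 1->4 ok
  pos 17: y in {5}, choose 5; 4->5 ok
  pos 18: w in {2,3}, choose 2; 5->2 ok
  pos 19: x in {1,4}, choose 4; 2->4 ok
  pos 20: x in {1,4}, choose 1; 4->1 ok
  pos 21: x in {1,4}, choose 4; 1->4 ok
  pos 22: x in {1,4}, choose 1; 4->1 ok
  pos 23: w in {2,3}, choose 2; 1->2 ok
  pos 24: x in {1,4}, choose 1; 2->1 ok
  pos 25: w in {2,3}, choose 2; 1->2 ok
  pos 26: x in {1,4}, choose 1; 2->1 ok
  pos 27: x in {1,4}, choose 4; 1->4 ok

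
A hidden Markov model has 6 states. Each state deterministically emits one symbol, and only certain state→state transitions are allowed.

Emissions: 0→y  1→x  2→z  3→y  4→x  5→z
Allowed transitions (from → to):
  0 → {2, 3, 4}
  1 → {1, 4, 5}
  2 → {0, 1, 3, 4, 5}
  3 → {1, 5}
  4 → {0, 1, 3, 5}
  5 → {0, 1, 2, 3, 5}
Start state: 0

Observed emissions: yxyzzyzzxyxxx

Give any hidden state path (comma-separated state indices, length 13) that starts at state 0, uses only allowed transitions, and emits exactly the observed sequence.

  t0 'y' -> {0,3}, take 0 (start)
  t1 'x' -> {1,4}, take 4 (0->4 ok)
  t2 'y' -> {0,3}, take 3 (4->3 ok)
  t3 'z' -> {2,5}, take 5 (3->5 ok)
  t4 'z' -> {2,5}, take 5 (5->5 ok)
  t5 'y' -> {0,3}, take 3 (5->3 ok)
  t6 'z' -> {2,5}, take 5 (3->5 ok)
  t7 'z' -> {2,5}, take 2 (5->2 ok)
  t8 'x' -> {1,4}, take 4 (2->4 ok)
  t9 'y' -> {0,3}, take 0 (4->0 ok)
  t10 'x' -> {1,4}, take 4 (0->4 ok)
  t11 'x' -> {1,4}, take 1 (4->1 ok)
  t12 'x' -> {1,4}, take 4 (1->4 ok)

0,4,3,5,5,3,5,2,4,0,4,1,4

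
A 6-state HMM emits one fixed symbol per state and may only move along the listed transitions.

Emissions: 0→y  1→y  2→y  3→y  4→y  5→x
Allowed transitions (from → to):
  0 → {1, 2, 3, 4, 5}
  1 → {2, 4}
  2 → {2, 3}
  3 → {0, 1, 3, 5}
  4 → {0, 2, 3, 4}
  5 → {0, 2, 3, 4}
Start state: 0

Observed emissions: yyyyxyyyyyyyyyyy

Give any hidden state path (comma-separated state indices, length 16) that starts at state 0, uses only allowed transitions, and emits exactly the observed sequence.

0,2,2,3,5,0,3,1,4,2,2,2,2,2,3,1

  pos 0: y in {0,1,2,3,4}, choose 0; start
  pos 1: y in {0,1,2,3,4}, choose 2; 0->2 ok
  pos 2: y in {0,1,2,3,4}, choose 2; 2->2 ok
  pos 3: y in {0,1,2,3,4}, choose 3; 2->3 ok
  pos 4: x in {5}, choose 5; 3->5 ok
  pos 5: y in {0,1,2,3,4}, choose 0; 5->0 ok
  pos 6: y in {0,1,2,3,4}, choose 3; 0->3 ok
  pos 7: y in {0,1,2,3,4}, choose 1; 3->1 ok
  pos 8: y in {0,1,2,3,4}, choose 4; 1->4 ok
  pos 9: y in {0,1,2,3,4}, choose 2; 4->2 ok
  pos 10: y in {0,1,2,3,4}, choose 2; 2->2 ok
  pos 11: y in {0,1,2,3,4}, choose 2; 2->2 ok
  pos 12: y in {0,1,2,3,4}, choose 2; 2->2 ok
  pos 13: y in {0,1,2,3,4}, choose 2; 2->2 ok
  pos 14: y in {0,1,2,3,4}, choose 3; 2->3 ok
  pos 15: y in {0,1,2,3,4}, choose 1; 3->1 ok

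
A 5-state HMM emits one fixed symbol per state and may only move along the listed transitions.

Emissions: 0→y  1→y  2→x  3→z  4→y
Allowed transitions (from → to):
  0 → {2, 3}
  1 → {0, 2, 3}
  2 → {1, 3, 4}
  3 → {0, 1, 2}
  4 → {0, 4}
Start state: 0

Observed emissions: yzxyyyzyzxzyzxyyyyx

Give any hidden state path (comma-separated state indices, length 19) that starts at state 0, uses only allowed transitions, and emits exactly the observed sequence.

0,3,2,4,4,0,3,0,3,2,3,0,3,2,4,4,4,0,2

  [0] y  {0,1,4}  => 0  start
  [1] z  {3}  => 3  0->3 ok
  [2] x  {2}  => 2  3->2 ok
  [3] y  {0,1,4}  => 4  2->4 ok
  [4] y  {0,1,4}  => 4  4->4 ok
  [5] y  {0,1,4}  => 0  4->0 ok
  [6] z  {3}  => 3  0->3 ok
  [7] y  {0,1,4}  => 0  3->0 ok
  [8] z  {3}  => 3  0->3 ok
  [9] x  {2}  => 2  3->2 ok
  [10] z  {3}  => 3  2->3 ok
  [11] y  {0,1,4}  => 0  3->0 ok
  [12] z  {3}  => 3  0->3 ok
  [13] x  {2}  => 2  3->2 ok
  [14] y  {0,1,4}  => 4  2->4 ok
  [15] y  {0,1,4}  => 4  4->4 ok
  [16] y  {0,1,4}  => 4  4->4 ok
  [17] y  {0,1,4}  => 0  4->0 ok
  [18] x  {2}  => 2  0->2 ok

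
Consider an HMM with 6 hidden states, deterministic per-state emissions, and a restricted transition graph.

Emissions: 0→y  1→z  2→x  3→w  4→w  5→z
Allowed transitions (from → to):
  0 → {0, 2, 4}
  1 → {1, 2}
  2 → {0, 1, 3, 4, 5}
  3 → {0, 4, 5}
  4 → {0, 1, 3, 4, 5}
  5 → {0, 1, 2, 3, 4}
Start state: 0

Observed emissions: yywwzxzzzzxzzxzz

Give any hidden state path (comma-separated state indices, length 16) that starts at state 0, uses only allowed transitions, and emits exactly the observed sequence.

0,0,4,4,1,2,1,1,1,1,2,1,1,2,5,1

  pos 0: y in {0}, choose 0; start
  pos 1: y in {0}, choose 0; 0->0 ok
  pos 2: w in {3,4}, choose 4; 0->4 ok
  pos 3: w in {3,4}, choose 4; 4->4 ok
  pos 4: z in {1,5}, choose 1; 4->1 ok
  pos 5: x in {2}, choose 2; 1->2 ok
  pos 6: z in {1,5}, choose 1; 2->1 ok
  pos 7: z in {1,5}, choose 1; 1->1 ok
  pos 8: z in {1,5}, choose 1; 1->1 ok
  pos 9: z in {1,5}, choose 1; 1->1 ok
  pos 10: x in {2}, choose 2; 1->2 ok
  pos 11: z in {1,5}, choose 1; 2->1 ok
  pos 12: z in {1,5}, choose 1; 1->1 ok
  pos 13: x in {2}, choose 2; 1->2 ok
  pos 14: z in {1,5}, choose 5; 2->5 ok
  pos 15: z in {1,5}, choose 1; 5->1 ok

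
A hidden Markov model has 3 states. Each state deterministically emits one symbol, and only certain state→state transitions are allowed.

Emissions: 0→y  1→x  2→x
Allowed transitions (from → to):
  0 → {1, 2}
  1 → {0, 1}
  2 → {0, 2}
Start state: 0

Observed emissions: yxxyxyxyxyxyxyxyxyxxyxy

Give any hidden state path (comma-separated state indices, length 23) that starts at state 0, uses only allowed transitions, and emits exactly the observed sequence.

0,2,2,0,2,0,2,0,1,0,1,0,1,0,1,0,1,0,1,1,0,2,0

  t0 'y' -> {0}, take 0 (start)
  t1 'x' -> {1,2}, take 2 (0->2 ok)
  t2 'x' -> {1,2}, take 2 (2->2 ok)
  t3 'y' -> {0}, take 0 (2->0 ok)
  t4 'x' -> {1,2}, take 2 (0->2 ok)
  t5 'y' -> {0}, take 0 (2->0 ok)
  t6 'x' -> {1,2}, take 2 (0->2 ok)
  t7 'y' -> {0}, take 0 (2->0 ok)
  t8 'x' -> {1,2}, take 1 (0->1 ok)
  t9 'y' -> {0}, take 0 (1->0 ok)
  t10 'x' -> {1,2}, take 1 (0->1 ok)
  t11 'y' -> {0}, take 0 (1->0 ok)
  t12 'x' -> {1,2}, take 1 (0->1 ok)
  t13 'y' -> {0}, take 0 (1->0 ok)
  t14 'x' -> {1,2}, take 1 (0->1 ok)
  t15 'y' -> {0}, take 0 (1->0 ok)
  t16 'x' -> {1,2}, take 1 (0->1 ok)
  t17 'y' -> {0}, take 0 (1->0 ok)
  t18 'x' -> {1,2}, take 1 (0->1 ok)
  t19 'x' -> {1,2}, take 1 (1->1 ok)
  t20 'y' -> {0}, take 0 (1->0 ok)
  t21 'x' -> {1,2}, take 2 (0->2 ok)
  t22 'y' -> {0}, take 0 (2->0 ok)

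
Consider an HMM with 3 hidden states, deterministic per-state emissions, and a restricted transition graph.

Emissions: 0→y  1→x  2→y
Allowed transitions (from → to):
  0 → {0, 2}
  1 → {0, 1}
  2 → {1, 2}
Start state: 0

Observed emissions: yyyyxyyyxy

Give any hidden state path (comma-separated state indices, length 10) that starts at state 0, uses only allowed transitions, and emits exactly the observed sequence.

0,0,0,2,1,0,2,2,1,0

  [0] y  {0,2}  => 0  start
  [1] y  {0,2}  => 0  0->0 ok
  [2] y  {0,2}  => 0  0->0 ok
  [3] y  {0,2}  => 2  0->2 ok
  [4] x  {1}  => 1  2->1 ok
  [5] y  {0,2}  => 0  1->0 ok
  [6] y  {0,2}  => 2  0->2 ok
  [7] y  {0,2}  => 2  2->2 ok
  [8] x  {1}  => 1  2->1 ok
  [9] y  {0,2}  => 0  1->0 ok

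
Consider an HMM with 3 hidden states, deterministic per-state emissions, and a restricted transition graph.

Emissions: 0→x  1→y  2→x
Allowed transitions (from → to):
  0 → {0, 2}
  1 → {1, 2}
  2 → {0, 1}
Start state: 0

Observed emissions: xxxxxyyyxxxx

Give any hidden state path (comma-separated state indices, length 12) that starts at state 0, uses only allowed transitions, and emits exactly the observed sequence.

0,2,0,0,2,1,1,1,2,0,2,0

  [0] x  {0,2}  => 0  start
  [1] x  {0,2}  => 2  0->2 ok
  [2] x  {0,2}  => 0  2->0 ok
  [3] x  {0,2}  => 0  0->0 ok
  [4] x  {0,2}  => 2  0->2 ok
  [5] y  {1}  => 1  2->1 ok
  [6] y  {1}  => 1  1->1 ok
  [7] y  {1}  => 1  1->1 ok
  [8] x  {0,2}  => 2  1->2 ok
  [9] x  {0,2}  => 0  2->0 ok
  [10] x  {0,2}  => 2  0->2 ok
  [11] x  {0,2}  => 0  2->0 ok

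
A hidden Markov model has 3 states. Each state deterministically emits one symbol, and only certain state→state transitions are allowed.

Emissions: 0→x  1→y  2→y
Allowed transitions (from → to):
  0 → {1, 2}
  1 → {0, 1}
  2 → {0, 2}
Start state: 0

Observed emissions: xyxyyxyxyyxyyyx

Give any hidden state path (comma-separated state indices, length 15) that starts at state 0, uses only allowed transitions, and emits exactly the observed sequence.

  [0] x  {0}  => 0  start
  [1] y  {1,2}  => 1  0->1 ok
  [2] x  {0}  => 0  1->0 ok
  [3] y  {1,2}  => 1  0->1 ok
  [4] y  {1,2}  => 1  1->1 ok
  [5] x  {0}  => 0  1->0 ok
  [6] y  {1,2}  => 2  0->2 ok
  [7] x  {0}  => 0  2->0 ok
  [8] y  {1,2}  => 2  0->2 ok
  [9] y  {1,2}  => 2  2->2 ok
  [10] x  {0}  => 0  2->0 ok
  [11] y  {1,2}  => 1  0->1 ok
  [12] y  {1,2}  => 1  1->1 ok
  [13] y  {1,2}  => 1  1->1 ok
  [14] x  {0}  => 0  1->0 ok

0,1,0,1,1,0,2,0,2,2,0,1,1,1,0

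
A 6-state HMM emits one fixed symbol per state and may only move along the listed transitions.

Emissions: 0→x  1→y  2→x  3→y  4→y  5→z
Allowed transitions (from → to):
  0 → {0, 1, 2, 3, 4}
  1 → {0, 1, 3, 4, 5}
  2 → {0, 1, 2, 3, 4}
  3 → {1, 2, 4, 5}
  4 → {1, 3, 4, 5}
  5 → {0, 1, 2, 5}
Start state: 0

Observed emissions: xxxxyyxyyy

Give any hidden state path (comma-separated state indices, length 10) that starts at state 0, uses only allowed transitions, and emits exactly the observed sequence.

  pos 0: x in {0,2}, choose 0; start
  pos 1: x in {0,2}, choose 0; 0->0 ok
  pos 2: x in {0,2}, choose 0; 0->0 ok
  pos 3: x in {0,2}, choose 0; 0->0 ok
  pos 4: y in {1,3,4}, choose 4; 0->4 ok
  pos 5: y in {1,3,4}, choose 1; 4->1 ok
  pos 6: x in {0,2}, choose 0; 1->0 ok
  pos 7: y in {1,3,4}, choose 3; 0->3 ok
  pos 8: y in {1,3,4}, choose 4; 3->4 ok
  pos 9: y in {1,3,4}, choose 3; 4->3 ok

0,0,0,0,4,1,0,3,4,3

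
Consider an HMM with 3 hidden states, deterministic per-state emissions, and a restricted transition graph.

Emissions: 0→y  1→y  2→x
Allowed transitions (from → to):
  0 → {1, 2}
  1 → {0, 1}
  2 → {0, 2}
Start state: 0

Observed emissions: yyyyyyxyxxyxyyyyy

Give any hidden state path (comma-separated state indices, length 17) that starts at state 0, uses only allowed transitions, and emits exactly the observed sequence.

  t0 'y' -> {0,1}, take 0 (start)
  t1 'y' -> {0,1}, take 1 (0->1 ok)
  t2 'y' -> {0,1}, take 1 (1->1 ok)
  t3 'y' -> {0,1}, take 0 (1->0 ok)
  t4 'y' -> {0,1}, take 1 (0->1 ok)
  t5 'y' -> {0,1}, take 0 (1->0 ok)
  t6 'x' -> {2}, take 2 (0->2 ok)
  t7 'y' -> {0,1}, take 0 (2->0 ok)
  t8 'x' -> {2}, take 2 (0->2 ok)
  t9 'x' -> {2}, take 2 (2->2 ok)
  t10 'y' -> {0,1}, take 0 (2->0 ok)
  t11 'x' -> {2}, take 2 (0->2 ok)
  t12 'y' -> {0,1}, take 0 (2->0 ok)
  t13 'y' -> {0,1}, take 1 (0->1 ok)
  t14 'y' -> {0,1}, take 0 (1->0 ok)
  t15 'y' -> {0,1}, take 1 (0->1 ok)
  t16 'y' -> {0,1}, take 0 (1->0 ok)

0,1,1,0,1,0,2,0,2,2,0,2,0,1,0,1,0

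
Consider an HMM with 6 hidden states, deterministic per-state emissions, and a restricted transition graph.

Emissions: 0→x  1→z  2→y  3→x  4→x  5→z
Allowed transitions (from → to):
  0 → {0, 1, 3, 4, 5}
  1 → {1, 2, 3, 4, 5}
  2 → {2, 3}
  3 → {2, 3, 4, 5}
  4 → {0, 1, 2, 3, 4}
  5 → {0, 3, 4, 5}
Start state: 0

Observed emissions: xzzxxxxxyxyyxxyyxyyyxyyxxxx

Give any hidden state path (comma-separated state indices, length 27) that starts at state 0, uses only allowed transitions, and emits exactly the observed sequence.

0,1,1,3,4,0,0,3,2,3,2,2,3,3,2,2,3,2,2,2,3,2,2,3,4,0,3

  [0] x  {0,3,4}  => 0  start
  [1] z  {1,5}  => 1  0->1 ok
  [2] z  {1,5}  => 1  1->1 ok
  [3] x  {0,3,4}  => 3  1->3 ok
  [4] x  {0,3,4}  => 4  3->4 ok
  [5] x  {0,3,4}  => 0  4->0 ok
  [6] x  {0,3,4}  => 0  0->0 ok
  [7] x  {0,3,4}  => 3  0->3 ok
  [8] y  {2}  => 2  3->2 ok
  [9] x  {0,3,4}  => 3  2->3 ok
  [10] y  {2}  => 2  3->2 ok
  [11] y  {2}  => 2  2->2 ok
  [12] x  {0,3,4}  => 3  2->3 ok
  [13] x  {0,3,4}  => 3  3->3 ok
  [14] y  {2}  => 2  3->2 ok
  [15] y  {2}  => 2  2->2 ok
  [16] x  {0,3,4}  => 3  2->3 ok
  [17] y  {2}  => 2  3->2 ok
  [18] y  {2}  => 2  2->2 ok
  [19] y  {2}  => 2  2->2 ok
  [20] x  {0,3,4}  => 3  2->3 ok
  [21] y  {2}  => 2  3->2 ok
  [22] y  {2}  => 2  2->2 ok
  [23] x  {0,3,4}  => 3  2->3 ok
  [24] x  {0,3,4}  => 4  3->4 ok
  [25] x  {0,3,4}  => 0  4->0 ok
  [26] x  {0,3,4}  => 3  0->3 ok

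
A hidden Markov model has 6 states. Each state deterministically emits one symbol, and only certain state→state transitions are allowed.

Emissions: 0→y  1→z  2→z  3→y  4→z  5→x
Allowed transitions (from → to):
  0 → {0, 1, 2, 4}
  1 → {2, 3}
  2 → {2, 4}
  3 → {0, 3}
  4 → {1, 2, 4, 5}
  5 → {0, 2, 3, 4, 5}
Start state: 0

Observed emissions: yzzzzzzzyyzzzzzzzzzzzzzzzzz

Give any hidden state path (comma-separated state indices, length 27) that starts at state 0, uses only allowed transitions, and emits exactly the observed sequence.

  t0 'y' -> {0,3}, take 0 (start)
  t1 'z' -> {1,2,4}, take 2 (0->2 ok)
  t2 'z' -> {1,2,4}, take 4 (2->4 ok)
  t3 'z' -> {1,2,4}, take 2 (4->2 ok)
  t4 'z' -> {1,2,4}, take 2 (2->2 ok)
  t5 'z' -> {1,2,4}, take 2 (2->2 ok)
  t6 'z' -> {1,2,4}, take 4 (2->4 ok)
  t7 'z' -> {1,2,4}, take 1 (4->1 ok)
  t8 'y' -> {0,3}, take 3 (1->3 ok)
  t9 'y' -> {0,3}, take 0 (3->0 ok)
  t10 'z' -> {1,2,4}, take 1 (0->1 ok)
  t11 'z' -> {1,2,4}, take 2 (1->2 ok)
  t12 'z' -> {1,2,4}, take 4 (2->4 ok)
  t13 'z' -> {1,2,4}, take 4 (4->4 ok)
  t14 'z' -> {1,2,4}, take 1 (4->1 ok)
  t15 'z' -> {1,2,4}, take 2 (1->2 ok)
  t16 'z' -> {1,2,4}, take 4 (2->4 ok)
  t17 'z' -> {1,2,4}, take 2 (4->2 ok)
  t18 'z' -> {1,2,4}, take 2 (2->2 ok)
  t19 'z' -> {1,2,4}, take 2 (2->2 ok)
  t20 'z' -> {1,2,4}, take 4 (2->4 ok)
  t21 'z' -> {1,2,4}, take 4 (4->4 ok)
  t22 'z' -> {1,2,4}, take 2 (4->2 ok)
  t23 'z' -> {1,2,4}, take 4 (2->4 ok)
  t24 'z' -> {1,2,4}, take 1 (4->1 ok)
  t25 'z' -> {1,2,4}, take 2 (1->2 ok)
  t26 'z' -> {1,2,4}, take 2 (2->2 ok)

0,2,4,2,2,2,4,1,3,0,1,2,4,4,1,2,4,2,2,2,4,4,2,4,1,2,2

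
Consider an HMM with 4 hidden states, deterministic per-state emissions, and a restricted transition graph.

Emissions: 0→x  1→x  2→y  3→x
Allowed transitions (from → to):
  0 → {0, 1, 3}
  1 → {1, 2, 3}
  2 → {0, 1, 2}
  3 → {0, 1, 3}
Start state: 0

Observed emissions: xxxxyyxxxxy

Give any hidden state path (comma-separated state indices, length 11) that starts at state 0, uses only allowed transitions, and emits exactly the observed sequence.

0,0,3,1,2,2,1,1,3,1,2

  0: obs=x cand={0,1,3} pick 0 [start]
  1: obs=x cand={0,1,3} pick 0 [0->0 ok]
  2: obs=x cand={0,1,3} pick 3 [0->3 ok]
  3: obs=x cand={0,1,3} pick 1 [3->1 ok]
  4: obs=y cand={2} pick 2 [1->2 ok]
  5: obs=y cand={2} pick 2 [2->2 ok]
  6: obs=x cand={0,1,3} pick 1 [2->1 ok]
  7: obs=x cand={0,1,3} pick 1 [1->1 ok]
  8: obs=x cand={0,1,3} pick 3 [1->3 ok]
  9: obs=x cand={0,1,3} pick 1 [3->1 ok]
  10: obs=y cand={2} pick 2 [1->2 ok]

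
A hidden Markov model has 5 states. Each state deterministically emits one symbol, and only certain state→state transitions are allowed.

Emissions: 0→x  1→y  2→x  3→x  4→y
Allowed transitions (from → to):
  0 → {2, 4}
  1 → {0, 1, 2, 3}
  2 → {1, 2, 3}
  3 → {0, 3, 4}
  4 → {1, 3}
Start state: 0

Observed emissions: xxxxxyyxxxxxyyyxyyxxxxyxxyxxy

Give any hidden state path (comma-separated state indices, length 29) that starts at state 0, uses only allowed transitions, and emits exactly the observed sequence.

0,2,2,3,3,4,1,0,2,2,2,3,4,1,1,0,4,1,0,2,2,2,1,2,2,1,2,3,4

  t0 'x' -> {0,2,3}, take 0 (start)
  t1 'x' -> {0,2,3}, take 2 (0->2 ok)
  t2 'x' -> {0,2,3}, take 2 (2->2 ok)
  t3 'x' -> {0,2,3}, take 3 (2->3 ok)
  t4 'x' -> {0,2,3}, take 3 (3->3 ok)
  t5 'y' -> {1,4}, take 4 (3->4 ok)
  t6 'y' -> {1,4}, take 1 (4->1 ok)
  t7 'x' -> {0,2,3}, take 0 (1->0 ok)
  t8 'x' -> {0,2,3}, take 2 (0->2 ok)
  t9 'x' -> {0,2,3}, take 2 (2->2 ok)
  t10 'x' -> {0,2,3}, take 2 (2->2 ok)
  t11 'x' -> {0,2,3}, take 3 (2->3 ok)
  t12 'y' -> {1,4}, take 4 (3->4 ok)
  t13 'y' -> {1,4}, take 1 (4->1 ok)
  t14 'y' -> {1,4}, take 1 (1->1 ok)
  t15 'x' -> {0,2,3}, take 0 (1->0 ok)
  t16 'y' -> {1,4}, take 4 (0->4 ok)
  t17 'y' -> {1,4}, take 1 (4->1 ok)
  t18 'x' -> {0,2,3}, take 0 (1->0 ok)
  t19 'x' -> {0,2,3}, take 2 (0->2 ok)
  t20 'x' -> {0,2,3}, take 2 (2->2 ok)
  t21 'x' -> {0,2,3}, take 2 (2->2 ok)
  t22 'y' -> {1,4}, take 1 (2->1 ok)
  t23 'x' -> {0,2,3}, take 2 (1->2 ok)
  t24 'x' -> {0,2,3}, take 2 (2->2 ok)
  t25 'y' -> {1,4}, take 1 (2->1 ok)
  t26 'x' -> {0,2,3}, take 2 (1->2 ok)
  t27 'x' -> {0,2,3}, take 3 (2->3 ok)
  t28 'y' -> {1,4}, take 4 (3->4 ok)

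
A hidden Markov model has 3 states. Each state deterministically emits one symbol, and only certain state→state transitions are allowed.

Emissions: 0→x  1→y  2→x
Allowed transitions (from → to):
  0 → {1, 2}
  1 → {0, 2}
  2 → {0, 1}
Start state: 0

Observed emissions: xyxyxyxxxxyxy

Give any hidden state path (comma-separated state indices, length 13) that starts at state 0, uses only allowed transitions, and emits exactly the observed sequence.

0,1,2,1,0,1,2,0,2,0,1,0,1

  0: obs=x cand={0,2} pick 0 [start]
  1: obs=y cand={1} pick 1 [0->1 ok]
  2: obs=x cand={0,2} pick 2 [1->2 ok]
  3: obs=y cand={1} pick 1 [2->1 ok]
  4: obs=x cand={0,2} pick 0 [1->0 ok]
  5: obs=y cand={1} pick 1 [0->1 ok]
  6: obs=x cand={0,2} pick 2 [1->2 ok]
  7: obs=x cand={0,2} pick 0 [2->0 ok]
  8: obs=x cand={0,2} pick 2 [0->2 ok]
  9: obs=x cand={0,2} pick 0 [2->0 ok]
  10: obs=y cand={1} pick 1 [0->1 ok]
  11: obs=x cand={0,2} pick 0 [1->0 ok]
  12: obs=y cand={1} pick 1 [0->1 ok]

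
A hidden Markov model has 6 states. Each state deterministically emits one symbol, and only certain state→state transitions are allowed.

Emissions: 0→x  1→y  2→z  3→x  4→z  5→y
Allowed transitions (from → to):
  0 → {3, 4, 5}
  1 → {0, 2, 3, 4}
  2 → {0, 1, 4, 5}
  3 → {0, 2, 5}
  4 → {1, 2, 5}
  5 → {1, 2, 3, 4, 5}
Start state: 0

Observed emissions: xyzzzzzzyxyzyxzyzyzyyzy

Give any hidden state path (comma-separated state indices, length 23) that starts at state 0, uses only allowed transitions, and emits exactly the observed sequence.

  0: obs=x cand={0,3} pick 0 [start]
  1: obs=y cand={1,5} pick 5 [0->5 ok]
  2: obs=z cand={2,4} pick 2 [5->2 ok]
  3: obs=z cand={2,4} pick 4 [2->4 ok]
  4: obs=z cand={2,4} pick 2 [4->2 ok]
  5: obs=z cand={2,4} pick 4 [2->4 ok]
  6: obs=z cand={2,4} pick 2 [4->2 ok]
  7: obs=z cand={2,4} pick 4 [2->4 ok]
  8: obs=y cand={1,5} pick 1 [4->1 ok]
  9: obs=x cand={0,3} pick 0 [1->0 ok]
  10: obs=y cand={1,5} pick 5 [0->5 ok]
  11: obs=z cand={2,4} pick 4 [5->4 ok]
  12: obs=y cand={1,5} pick 1 [4->1 ok]
  13: obs=x cand={0,3} pick 0 [1->0 ok]
  14: obs=z cand={2,4} pick 4 [0->4 ok]
  15: obs=y cand={1,5} pick 1 [4->1 ok]
  16: obs=z cand={2,4} pick 2 [1->2 ok]
  17: obs=y cand={1,5} pick 1 [2->1 ok]
  18: obs=z cand={2,4} pick 2 [1->2 ok]
  19: obs=y cand={1,5} pick 5 [2->5 ok]
  20: obs=y cand={1,5} pick 5 [5->5 ok]
  21: obs=z cand={2,4} pick 4 [5->4 ok]
  22: obs=y cand={1,5} pick 1 [4->1 ok]

0,5,2,4,2,4,2,4,1,0,5,4,1,0,4,1,2,1,2,5,5,4,1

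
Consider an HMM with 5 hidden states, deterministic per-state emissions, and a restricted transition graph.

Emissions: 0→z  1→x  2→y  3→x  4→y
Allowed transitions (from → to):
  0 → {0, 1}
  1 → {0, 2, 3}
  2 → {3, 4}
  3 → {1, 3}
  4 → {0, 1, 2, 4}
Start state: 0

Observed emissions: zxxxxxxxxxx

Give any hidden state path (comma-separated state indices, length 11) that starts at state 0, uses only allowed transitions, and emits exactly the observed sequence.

  t0 'z' -> {0}, take 0 (start)
  t1 'x' -> {1,3}, take 1 (0->1 ok)
  t2 'x' -> {1,3}, take 3 (1->3 ok)
  t3 'x' -> {1,3}, take 3 (3->3 ok)
  t4 'x' -> {1,3}, take 1 (3->1 ok)
  t5 'x' -> {1,3}, take 3 (1->3 ok)
  t6 'x' -> {1,3}, take 1 (3->1 ok)
  t7 'x' -> {1,3}, take 3 (1->3 ok)
  t8 'x' -> {1,3}, take 1 (3->1 ok)
  t9 'x' -> {1,3}, take 3 (1->3 ok)
  t10 'x' -> {1,3}, take 1 (3->1 ok)

0,1,3,3,1,3,1,3,1,3,1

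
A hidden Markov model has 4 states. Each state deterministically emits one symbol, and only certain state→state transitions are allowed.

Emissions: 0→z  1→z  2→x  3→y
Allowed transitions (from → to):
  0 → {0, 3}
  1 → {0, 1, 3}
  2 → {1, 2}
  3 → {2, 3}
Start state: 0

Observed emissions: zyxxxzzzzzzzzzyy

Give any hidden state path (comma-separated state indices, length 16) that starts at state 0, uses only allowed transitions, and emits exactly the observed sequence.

0,3,2,2,2,1,1,1,1,1,1,0,0,0,3,3

  0: obs=z cand={0,1} pick 0 [start]
  1: obs=y cand={3} pick 3 [0->3 ok]
  2: obs=x cand={2} pick 2 [3->2 ok]
  3: obs=x cand={2} pick 2 [2->2 ok]
  4: obs=x cand={2} pick 2 [2->2 ok]
  5: obs=z cand={0,1} pick 1 [2->1 ok]
  6: obs=z cand={0,1} pick 1 [1->1 ok]
  7: obs=z cand={0,1} pick 1 [1->1 ok]
  8: obs=z cand={0,1} pick 1 [1->1 ok]
  9: obs=z cand={0,1} pick 1 [1->1 ok]
  10: obs=z cand={0,1} pick 1 [1->1 ok]
  11: obs=z cand={0,1} pick 0 [1->0 ok]
  12: obs=z cand={0,1} pick 0 [0->0 ok]
  13: obs=z cand={0,1} pick 0 [0->0 ok]
  14: obs=y cand={3} pick 3 [0->3 ok]
  15: obs=y cand={3} pick 3 [3->3 ok]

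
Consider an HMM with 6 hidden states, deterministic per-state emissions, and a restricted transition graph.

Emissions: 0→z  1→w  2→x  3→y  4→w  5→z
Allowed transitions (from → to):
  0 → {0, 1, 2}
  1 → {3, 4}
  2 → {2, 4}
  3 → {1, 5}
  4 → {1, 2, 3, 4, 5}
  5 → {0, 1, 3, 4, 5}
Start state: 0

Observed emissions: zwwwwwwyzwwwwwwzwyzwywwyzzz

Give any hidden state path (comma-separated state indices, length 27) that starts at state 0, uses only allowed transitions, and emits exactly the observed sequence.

0,1,4,1,4,1,4,3,5,1,4,4,4,1,4,5,1,3,5,1,3,1,4,3,5,0,0

  [0] z  {0,5}  => 0  start
  [1] w  {1,4}  => 1  0->1 ok
  [2] w  {1,4}  => 4  1->4 ok
  [3] w  {1,4}  => 1  4->1 ok
  [4] w  {1,4}  => 4  1->4 ok
  [5] w  {1,4}  => 1  4->1 ok
  [6] w  {1,4}  => 4  1->4 ok
  [7] y  {3}  => 3  4->3 ok
  [8] z  {0,5}  => 5  3->5 ok
  [9] w  {1,4}  => 1  5->1 ok
  [10] w  {1,4}  => 4  1->4 ok
  [11] w  {1,4}  => 4  4->4 ok
  [12] w  {1,4}  => 4  4->4 ok
  [13] w  {1,4}  => 1  4->1 ok
  [14] w  {1,4}  => 4  1->4 ok
  [15] z  {0,5}  => 5  4->5 ok
  [16] w  {1,4}  => 1  5->1 ok
  [17] y  {3}  => 3  1->3 ok
  [18] z  {0,5}  => 5  3->5 ok
  [19] w  {1,4}  => 1  5->1 ok
  [20] y  {3}  => 3  1->3 ok
  [21] w  {1,4}  => 1  3->1 ok
  [22] w  {1,4}  => 4  1->4 ok
  [23] y  {3}  => 3  4->3 ok
  [24] z  {0,5}  => 5  3->5 ok
  [25] z  {0,5}  => 0  5->0 ok
  [26] z  {0,5}  => 0  0->0 ok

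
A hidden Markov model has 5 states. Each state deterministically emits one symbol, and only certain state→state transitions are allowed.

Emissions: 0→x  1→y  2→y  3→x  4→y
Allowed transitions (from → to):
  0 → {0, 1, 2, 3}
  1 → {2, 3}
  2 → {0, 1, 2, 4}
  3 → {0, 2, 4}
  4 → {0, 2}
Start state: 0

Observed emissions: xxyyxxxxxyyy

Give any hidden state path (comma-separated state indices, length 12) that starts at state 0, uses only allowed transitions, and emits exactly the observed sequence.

  0: obs=x cand={0,3} pick 0 [start]
  1: obs=x cand={0,3} pick 0 [0->0 ok]
  2: obs=y cand={1,2,4} pick 1 [0->1 ok]
  3: obs=y cand={1,2,4} pick 2 [1->2 ok]
  4: obs=x cand={0,3} pick 0 [2->0 ok]
  5: obs=x cand={0,3} pick 3 [0->3 ok]
  6: obs=x cand={0,3} pick 0 [3->0 ok]
  7: obs=x cand={0,3} pick 3 [0->3 ok]
  8: obs=x cand={0,3} pick 0 [3->0 ok]
  9: obs=y cand={1,2,4} pick 1 [0->1 ok]
  10: obs=y cand={1,2,4} pick 2 [1->2 ok]
  11: obs=y cand={1,2,4} pick 4 [2->4 ok]

0,0,1,2,0,3,0,3,0,1,2,4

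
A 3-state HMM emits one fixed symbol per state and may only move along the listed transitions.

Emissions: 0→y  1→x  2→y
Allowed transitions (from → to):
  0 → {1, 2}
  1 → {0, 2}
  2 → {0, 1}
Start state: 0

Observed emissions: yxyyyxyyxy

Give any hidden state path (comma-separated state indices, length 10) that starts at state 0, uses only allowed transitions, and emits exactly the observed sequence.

  0: obs=y cand={0,2} pick 0 [start]
  1: obs=x cand={1} pick 1 [0->1 ok]
  2: obs=y cand={0,2} pick 2 [1->2 ok]
  3: obs=y cand={0,2} pick 0 [2->0 ok]
  4: obs=y cand={0,2} pick 2 [0->2 ok]
  5: obs=x cand={1} pick 1 [2->1 ok]
  6: obs=y cand={0,2} pick 2 [1->2 ok]
  7: obs=y cand={0,2} pick 0 [2->0 ok]
  8: obs=x cand={1} pick 1 [0->1 ok]
  9: obs=y cand={0,2} pick 2 [1->2 ok]

0,1,2,0,2,1,2,0,1,2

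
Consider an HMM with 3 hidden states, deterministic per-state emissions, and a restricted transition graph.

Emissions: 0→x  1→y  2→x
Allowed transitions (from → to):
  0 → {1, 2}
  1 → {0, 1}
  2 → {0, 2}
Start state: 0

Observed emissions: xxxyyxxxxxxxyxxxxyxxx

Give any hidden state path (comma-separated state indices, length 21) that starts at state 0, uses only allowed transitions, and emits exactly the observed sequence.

  [0] x  {0,2}  => 0  start
  [1] x  {0,2}  => 2  0->2 ok
  [2] x  {0,2}  => 0  2->0 ok
  [3] y  {1}  => 1  0->1 ok
  [4] y  {1}  => 1  1->1 ok
  [5] x  {0,2}  => 0  1->0 ok
  [6] x  {0,2}  => 2  0->2 ok
  [7] x  {0,2}  => 2  2->2 ok
  [8] x  {0,2}  => 2  2->2 ok
  [9] x  {0,2}  => 0  2->0 ok
  [10] x  {0,2}  => 2  0->2 ok
  [11] x  {0,2}  => 0  2->0 ok
  [12] y  {1}  => 1  0->1 ok
  [13] x  {0,2}  => 0  1->0 ok
  [14] x  {0,2}  => 2  0->2 ok
  [15] x  {0,2}  => 2  2->2 ok
  [16] x  {0,2}  => 0  2->0 ok
  [17] y  {1}  => 1  0->1 ok
  [18] x  {0,2}  => 0  1->0 ok
  [19] x  {0,2}  => 2  0->2 ok
  [20] x  {0,2}  => 0  2->0 ok

0,2,0,1,1,0,2,2,2,0,2,0,1,0,2,2,0,1,0,2,0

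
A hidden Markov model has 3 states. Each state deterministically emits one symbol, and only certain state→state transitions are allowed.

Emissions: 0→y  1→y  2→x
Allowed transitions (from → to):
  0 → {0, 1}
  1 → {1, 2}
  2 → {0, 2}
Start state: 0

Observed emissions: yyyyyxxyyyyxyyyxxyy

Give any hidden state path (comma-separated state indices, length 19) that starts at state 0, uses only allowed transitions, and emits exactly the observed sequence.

0,0,0,1,1,2,2,0,0,1,1,2,0,0,1,2,2,0,1

  0: obs=y cand={0,1} pick 0 [start]
  1: obs=y cand={0,1} pick 0 [0->0 ok]
  2: obs=y cand={0,1} pick 0 [0->0 ok]
  3: obs=y cand={0,1} pick 1 [0->1 ok]
  4: obs=y cand={0,1} pick 1 [1->1 ok]
  5: obs=x cand={2} pick 2 [1->2 ok]
  6: obs=x cand={2} pick 2 [2->2 ok]
  7: obs=y cand={0,1} pick 0 [2->0 ok]
  8: obs=y cand={0,1} pick 0 [0->0 ok]
  9: obs=y cand={0,1} pick 1 [0->1 ok]
  10: obs=y cand={0,1} pick 1 [1->1 ok]
  11: obs=x cand={2} pick 2 [1->2 ok]
  12: obs=y cand={0,1} pick 0 [2->0 ok]
  13: obs=y cand={0,1} pick 0 [0->0 ok]
  14: obs=y cand={0,1} pick 1 [0->1 ok]
  15: obs=x cand={2} pick 2 [1->2 ok]
  16: obs=x cand={2} pick 2 [2->2 ok]
  17: obs=y cand={0,1} pick 0 [2->0 ok]
  18: obs=y cand={0,1} pick 1 [0->1 ok]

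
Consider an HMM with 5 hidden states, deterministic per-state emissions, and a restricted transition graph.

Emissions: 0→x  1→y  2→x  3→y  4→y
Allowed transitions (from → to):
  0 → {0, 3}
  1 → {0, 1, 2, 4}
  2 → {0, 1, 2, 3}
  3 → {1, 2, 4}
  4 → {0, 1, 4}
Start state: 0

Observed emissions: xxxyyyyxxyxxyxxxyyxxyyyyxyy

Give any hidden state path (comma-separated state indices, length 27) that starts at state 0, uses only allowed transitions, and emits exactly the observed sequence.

  pos 0: x in {0,2}, choose 0; start
  pos 1: x in {0,2}, choose 0; 0->0 ok
  pos 2: x in {0,2}, choose 0; 0->0 ok
  pos 3: y in {1,3,4}, choose 3; 0->3 ok
  pos 4: y in {1,3,4}, choose 4; 3->4 ok
  pos 5: y in {1,3,4}, choose 1; 4->1 ok
  pos 6: y in {1,3,4}, choose 1; 1->1 ok
  pos 7: x in {0,2}, choose 0; 1->0 ok
  pos 8: x in {0,2}, choose 0; 0->0 ok
  pos 9: y in {1,3,4}, choose 3; 0->3 ok
  pos 10: x in {0,2}, choose 2; 3->2 ok
  pos 11: x in {0,2}, choose 2; 2->2 ok
  pos 12: y in {1,3,4}, choose 1; 2->1 ok
  pos 13: x in {0,2}, choose 2; 1->2 ok
  pos 14: x in {0,2}, choose 0; 2->0 ok
  pos 15: x in {0,2}, choose 0; 0->0 ok
  pos 16: y in {1,3,4}, choose 3; 0->3 ok
  pos 17: y in {1,3,4}, choose 4; 3->4 ok
  pos 18: x in {0,2}, choose 0; 4->0 ok
  pos 19: x in {0,2}, choose 0; 0->0 ok
  pos 20: y in {1,3,4}, choose 3; 0->3 ok
  pos 21: y in {1,3,4}, choose 4; 3->4 ok
  pos 22: y in {1,3,4}, choose 1; 4->1 ok
  pos 23: y in {1,3,4}, choose 4; 1->4 ok
  pos 24: x in {0,2}, choose 0; 4->0 ok
  pos 25: y in {1,3,4}, choose 3; 0->3 ok
  pos 26: y in {1,3,4}, choose 1; 3->1 ok

0,0,0,3,4,1,1,0,0,3,2,2,1,2,0,0,3,4,0,0,3,4,1,4,0,3,1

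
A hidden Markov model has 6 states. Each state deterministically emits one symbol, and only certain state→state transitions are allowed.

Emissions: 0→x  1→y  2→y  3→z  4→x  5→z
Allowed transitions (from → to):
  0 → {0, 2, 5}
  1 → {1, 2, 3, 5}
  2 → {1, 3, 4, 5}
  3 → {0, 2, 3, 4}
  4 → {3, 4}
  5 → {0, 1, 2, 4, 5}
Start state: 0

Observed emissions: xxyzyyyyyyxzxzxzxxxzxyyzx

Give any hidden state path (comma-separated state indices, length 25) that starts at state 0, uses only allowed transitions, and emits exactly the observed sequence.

  pos 0: x in {0,4}, choose 0; start
  pos 1: x in {0,4}, choose 0; 0->0 ok
  pos 2: y in {1,2}, choose 2; 0->2 ok
  pos 3: z in {3,5}, choose 5; 2->5 ok
  pos 4: y in {1,2}, choose 1; 5->1 ok
  pos 5: y in {1,2}, choose 2; 1->2 ok
  pos 6: y in {1,2}, choose 1; 2->1 ok
  pos 7: y in {1,2}, choose 1; 1->1 ok
  pos 8: y in {1,2}, choose 1; 1->1 ok
  pos 9: y in {1,2}, choose 2; 1->2 ok
  pos 10: x in {0,4}, choose 4; 2->4 ok
  pos 11: z in {3,5}, choose 3; 4->3 ok
  pos 12: x in {0,4}, choose 4; 3->4 ok
  pos 13: z in {3,5}, choose 3; 4->3 ok
  pos 14: x in {0,4}, choose 4; 3->4 ok
  pos 15: z in {3,5}, choose 3; 4->3 ok
  pos 16: x in {0,4}, choose 4; 3->4 ok
  pos 17: x in {0,4}, choose 4; 4->4 ok
  pos 18: x in {0,4}, choose 4; 4->4 ok
  pos 19: z in {3,5}, choose 3; 4->3 ok
  pos 20: x in {0,4}, choose 0; 3->0 ok
  pos 21: y in {1,2}, choose 2; 0->2 ok
  pos 22: y in {1,2}, choose 1; 2->1 ok
  pos 23: z in {3,5}, choose 3; 1->3 ok
  pos 24: x in {0,4}, choose 4; 3->4 ok

0,0,2,5,1,2,1,1,1,2,4,3,4,3,4,3,4,4,4,3,0,2,1,3,4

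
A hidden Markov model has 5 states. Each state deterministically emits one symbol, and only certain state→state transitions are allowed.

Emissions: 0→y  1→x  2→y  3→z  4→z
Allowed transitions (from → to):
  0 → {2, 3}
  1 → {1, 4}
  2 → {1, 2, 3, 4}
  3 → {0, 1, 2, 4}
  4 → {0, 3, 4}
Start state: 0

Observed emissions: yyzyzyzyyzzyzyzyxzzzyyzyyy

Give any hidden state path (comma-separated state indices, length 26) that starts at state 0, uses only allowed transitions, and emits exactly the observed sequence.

  0: obs=y cand={0,2} pick 0 [start]
  1: obs=y cand={0,2} pick 2 [0->2 ok]
  2: obs=z cand={3,4} pick 3 [2->3 ok]
  3: obs=y cand={0,2} pick 0 [3->0 ok]
  4: obs=z cand={3,4} pick 3 [0->3 ok]
  5: obs=y cand={0,2} pick 2 [3->2 ok]
  6: obs=z cand={3,4} pick 3 [2->3 ok]
  7: obs=y cand={0,2} pick 0 [3->0 ok]
  8: obs=y cand={0,2} pick 2 [0->2 ok]
  9: obs=z cand={3,4} pick 4 [2->4 ok]
  10: obs=z cand={3,4} pick 4 [4->4 ok]
  11: obs=y cand={0,2} pick 0 [4->0 ok]
  12: obs=z cand={3,4} pick 3 [0->3 ok]
  13: obs=y cand={0,2} pick 0 [3->0 ok]
  14: obs=z cand={3,4} pick 3 [0->3 ok]
  15: obs=y cand={0,2} pick 2 [3->2 ok]
  16: obs=x cand={1} pick 1 [2->1 ok]
  17: obs=z cand={3,4} pick 4 [1->4 ok]
  18: obs=z cand={3,4} pick 3 [4->3 ok]
  19: obs=z cand={3,4} pick 4 [3->4 ok]
  20: obs=y cand={0,2} pick 0 [4->0 ok]
  21: obs=y cand={0,2} pick 2 [0->2 ok]
  22: obs=z cand={3,4} pick 4 [2->4 ok]
  23: obs=y cand={0,2} pick 0 [4->0 ok]
  24: obs=y cand={0,2} pick 2 [0->2 ok]
  25: obs=y cand={0,2} pick 2 [2->2 ok]

0,2,3,0,3,2,3,0,2,4,4,0,3,0,3,2,1,4,3,4,0,2,4,0,2,2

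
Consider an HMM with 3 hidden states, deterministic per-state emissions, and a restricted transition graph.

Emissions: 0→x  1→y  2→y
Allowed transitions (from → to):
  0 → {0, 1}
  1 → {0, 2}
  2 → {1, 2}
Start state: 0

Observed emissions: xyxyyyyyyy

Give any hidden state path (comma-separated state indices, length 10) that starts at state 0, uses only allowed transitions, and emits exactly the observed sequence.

  t0 'x' -> {0}, take 0 (start)
  t1 'y' -> {1,2}, take 1 (0->1 ok)
  t2 'x' -> {0}, take 0 (1->0 ok)
  t3 'y' -> {1,2}, take 1 (0->1 ok)
  t4 'y' -> {1,2}, take 2 (1->2 ok)
  t5 'y' -> {1,2}, take 2 (2->2 ok)
  t6 'y' -> {1,2}, take 2 (2->2 ok)
  t7 'y' -> {1,2}, take 2 (2->2 ok)
  t8 'y' -> {1,2}, take 1 (2->1 ok)
  t9 'y' -> {1,2}, take 2 (1->2 ok)

0,1,0,1,2,2,2,2,1,2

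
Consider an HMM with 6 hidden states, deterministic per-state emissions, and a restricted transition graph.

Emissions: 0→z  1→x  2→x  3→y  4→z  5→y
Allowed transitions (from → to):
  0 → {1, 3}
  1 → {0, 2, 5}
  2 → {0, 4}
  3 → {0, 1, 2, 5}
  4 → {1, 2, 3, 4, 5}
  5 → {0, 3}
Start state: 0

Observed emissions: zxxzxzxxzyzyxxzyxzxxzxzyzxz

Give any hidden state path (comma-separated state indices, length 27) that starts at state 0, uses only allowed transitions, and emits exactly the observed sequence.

0,1,2,4,2,0,1,2,4,5,0,3,1,2,0,3,1,0,1,2,0,1,0,3,0,1,0

  t0 'z' -> {0,4}, take 0 (start)
  t1 'x' -> {1,2}, take 1 (0->1 ok)
  t2 'x' -> {1,2}, take 2 (1->2 ok)
  t3 'z' -> {0,4}, take 4 (2->4 ok)
  t4 'x' -> {1,2}, take 2 (4->2 ok)
  t5 'z' -> {0,4}, take 0 (2->0 ok)
  t6 'x' -> {1,2}, take 1 (0->1 ok)
  t7 'x' -> {1,2}, take 2 (1->2 ok)
  t8 'z' -> {0,4}, take 4 (2->4 ok)
  t9 'y' -> {3,5}, take 5 (4->5 ok)
  t10 'z' -> {0,4}, take 0 (5->0 ok)
  t11 'y' -> {3,5}, take 3 (0->3 ok)
  t12 'x' -> {1,2}, take 1 (3->1 ok)
  t13 'x' -> {1,2}, take 2 (1->2 ok)
  t14 'z' -> {0,4}, take 0 (2->0 ok)
  t15 'y' -> {3,5}, take 3 (0->3 ok)
  t16 'x' -> {1,2}, take 1 (3->1 ok)
  t17 'z' -> {0,4}, take 0 (1->0 ok)
  t18 'x' -> {1,2}, take 1 (0->1 ok)
  t19 'x' -> {1,2}, take 2 (1->2 ok)
  t20 'z' -> {0,4}, take 0 (2->0 ok)
  t21 'x' -> {1,2}, take 1 (0->1 ok)
  t22 'z' -> {0,4}, take 0 (1->0 ok)
  t23 'y' -> {3,5}, take 3 (0->3 ok)
  t24 'z' -> {0,4}, take 0 (3->0 ok)
  t25 'x' -> {1,2}, take 1 (0->1 ok)
  t26 'z' -> {0,4}, take 0 (1->0 ok)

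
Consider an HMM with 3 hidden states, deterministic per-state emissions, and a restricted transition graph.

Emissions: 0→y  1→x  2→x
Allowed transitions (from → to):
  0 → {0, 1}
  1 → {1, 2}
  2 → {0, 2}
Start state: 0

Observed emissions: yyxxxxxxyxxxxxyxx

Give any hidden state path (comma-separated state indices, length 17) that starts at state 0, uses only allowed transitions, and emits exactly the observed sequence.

  [0] y  {0}  => 0  start
  [1] y  {0}  => 0  0->0 ok
  [2] x  {1,2}  => 1  0->1 ok
  [3] x  {1,2}  => 1  1->1 ok
  [4] x  {1,2}  => 2  1->2 ok
  [5] x  {1,2}  => 2  2->2 ok
  [6] x  {1,2}  => 2  2->2 ok
  [7] x  {1,2}  => 2  2->2 ok
  [8] y  {0}  => 0  2->0 ok
  [9] x  {1,2}  => 1  0->1 ok
  [10] x  {1,2}  => 1  1->1 ok
  [11] x  {1,2}  => 2  1->2 ok
  [12] x  {1,2}  => 2  2->2 ok
  [13] x  {1,2}  => 2  2->2 ok
  [14] y  {0}  => 0  2->0 ok
  [15] x  {1,2}  => 1  0->1 ok
  [16] x  {1,2}  => 1  1->1 ok

0,0,1,1,2,2,2,2,0,1,1,2,2,2,0,1,1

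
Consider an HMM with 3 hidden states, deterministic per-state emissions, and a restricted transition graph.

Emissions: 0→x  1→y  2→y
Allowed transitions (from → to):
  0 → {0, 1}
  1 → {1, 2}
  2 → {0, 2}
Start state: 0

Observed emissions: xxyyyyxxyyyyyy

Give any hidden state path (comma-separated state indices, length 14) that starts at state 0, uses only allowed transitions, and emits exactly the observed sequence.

  t0 'x' -> {0}, take 0 (start)
  t1 'x' -> {0}, take 0 (0->0 ok)
  t2 'y' -> {1,2}, take 1 (0->1 ok)
  t3 'y' -> {1,2}, take 1 (1->1 ok)
  t4 'y' -> {1,2}, take 2 (1->2 ok)
  t5 'y' -> {1,2}, take 2 (2->2 ok)
  t6 'x' -> {0}, take 0 (2->0 ok)
  t7 'x' -> {0}, take 0 (0->0 ok)
  t8 'y' -> {1,2}, take 1 (0->1 ok)
  t9 'y' -> {1,2}, take 1 (1->1 ok)
  t10 'y' -> {1,2}, take 1 (1->1 ok)
  t11 'y' -> {1,2}, take 1 (1->1 ok)
  t12 'y' -> {1,2}, take 1 (1->1 ok)
  t13 'y' -> {1,2}, take 2 (1->2 ok)

0,0,1,1,2,2,0,0,1,1,1,1,1,2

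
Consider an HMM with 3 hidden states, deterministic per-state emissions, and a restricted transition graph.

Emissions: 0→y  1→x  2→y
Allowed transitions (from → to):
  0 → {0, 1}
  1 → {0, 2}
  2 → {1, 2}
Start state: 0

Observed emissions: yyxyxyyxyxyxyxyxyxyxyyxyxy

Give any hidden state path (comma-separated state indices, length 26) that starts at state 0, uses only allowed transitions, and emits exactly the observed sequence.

  0: obs=y cand={0,2} pick 0 [start]
  1: obs=y cand={0,2} pick 0 [0->0 ok]
  2: obs=x cand={1} pick 1 [0->1 ok]
  3: obs=y cand={0,2} pick 0 [1->0 ok]
  4: obs=x cand={1} pick 1 [0->1 ok]
  5: obs=y cand={0,2} pick 2 [1->2 ok]
  6: obs=y cand={0,2} pick 2 [2->2 ok]
  7: obs=x cand={1} pick 1 [2->1 ok]
  8: obs=y cand={0,2} pick 0 [1->0 ok]
  9: obs=x cand={1} pick 1 [0->1 ok]
  10: obs=y cand={0,2} pick 0 [1->0 ok]
  11: obs=x cand={1} pick 1 [0->1 ok]
  12: obs=y cand={0,2} pick 2 [1->2 ok]
  13: obs=x cand={1} pick 1 [2->1 ok]
  14: obs=y cand={0,2} pick 0 [1->0 ok]
  15: obs=x cand={1} pick 1 [0->1 ok]
  16: obs=y cand={0,2} pick 0 [1->0 ok]
  17: obs=x cand={1} pick 1 [0->1 ok]
  18: obs=y cand={0,2} pick 0 [1->0 ok]
  19: obs=x cand={1} pick 1 [0->1 ok]
  20: obs=y cand={0,2} pick 2 [1->2 ok]
  21: obs=y cand={0,2} pick 2 [2->2 ok]
  22: obs=x cand={1} pick 1 [2->1 ok]
  23: obs=y cand={0,2} pick 0 [1->0 ok]
  24: obs=x cand={1} pick 1 [0->1 ok]
  25: obs=y cand={0,2} pick 2 [1->2 ok]

0,0,1,0,1,2,2,1,0,1,0,1,2,1,0,1,0,1,0,1,2,2,1,0,1,2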